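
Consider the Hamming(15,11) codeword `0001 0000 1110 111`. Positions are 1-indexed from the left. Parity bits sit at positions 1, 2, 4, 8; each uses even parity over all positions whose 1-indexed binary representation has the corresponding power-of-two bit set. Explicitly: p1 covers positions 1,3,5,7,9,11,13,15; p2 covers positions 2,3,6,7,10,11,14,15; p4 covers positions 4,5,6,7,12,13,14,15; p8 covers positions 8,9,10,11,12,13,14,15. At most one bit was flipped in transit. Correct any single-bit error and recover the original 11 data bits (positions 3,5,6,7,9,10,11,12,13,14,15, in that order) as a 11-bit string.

00001110111

s1: b1⊕b3⊕b5⊕b7⊕b9⊕b11⊕b13⊕b15 = 0⊕0⊕0⊕0⊕1⊕1⊕1⊕1 = 0
s2: b2⊕b3⊕b6⊕b7⊕b10⊕b11⊕b14⊕b15 = 0⊕0⊕0⊕0⊕1⊕1⊕1⊕1 = 0
s4: b4⊕b5⊕b6⊕b7⊕b12⊕b13⊕b14⊕b15 = 1⊕0⊕0⊕0⊕0⊕1⊕1⊕1 = 0
s8: b8⊕b9⊕b10⊕b11⊕b12⊕b13⊕b14⊕b15 = 0⊕1⊕1⊕1⊕0⊕1⊕1⊕1 = 0
Syndrome (s8...s1) = 0000 → position 0 (no error).
No correction needed.
Data bits at positions 3,5,6,7,9,10,11,12,13,14,15: 00001110111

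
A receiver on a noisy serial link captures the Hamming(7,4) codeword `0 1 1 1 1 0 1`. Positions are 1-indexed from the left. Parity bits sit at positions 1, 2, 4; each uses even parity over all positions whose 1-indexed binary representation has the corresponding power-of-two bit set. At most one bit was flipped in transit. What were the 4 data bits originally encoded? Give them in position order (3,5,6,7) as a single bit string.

1100

s1: b1⊕b3⊕b5⊕b7 = 0⊕1⊕1⊕1 = 1
s2: b2⊕b3⊕b6⊕b7 = 1⊕1⊕0⊕1 = 1
s4: b4⊕b5⊕b6⊕b7 = 1⊕1⊕0⊕1 = 1
Syndrome (s4...s1) = 111 → position 7.
Flip bit 7: corrected codeword = 0111100
Data bits at positions 3,5,6,7: 1100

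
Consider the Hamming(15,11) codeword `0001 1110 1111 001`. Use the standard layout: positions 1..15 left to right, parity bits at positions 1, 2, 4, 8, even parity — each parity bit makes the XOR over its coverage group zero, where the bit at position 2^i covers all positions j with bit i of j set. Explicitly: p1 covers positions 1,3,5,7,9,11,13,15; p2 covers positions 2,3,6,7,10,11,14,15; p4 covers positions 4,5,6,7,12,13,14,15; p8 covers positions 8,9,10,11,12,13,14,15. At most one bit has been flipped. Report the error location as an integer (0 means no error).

11

s1: b1⊕b3⊕b5⊕b7⊕b9⊕b11⊕b13⊕b15 = 0⊕0⊕1⊕1⊕1⊕1⊕0⊕1 = 1
s2: b2⊕b3⊕b6⊕b7⊕b10⊕b11⊕b14⊕b15 = 0⊕0⊕1⊕1⊕1⊕1⊕0⊕1 = 1
s4: b4⊕b5⊕b6⊕b7⊕b12⊕b13⊕b14⊕b15 = 1⊕1⊕1⊕1⊕1⊕0⊕0⊕1 = 0
s8: b8⊕b9⊕b10⊕b11⊕b12⊕b13⊕b14⊕b15 = 0⊕1⊕1⊕1⊕1⊕0⊕0⊕1 = 1
Syndrome (s8...s1) = 1011 → position 11.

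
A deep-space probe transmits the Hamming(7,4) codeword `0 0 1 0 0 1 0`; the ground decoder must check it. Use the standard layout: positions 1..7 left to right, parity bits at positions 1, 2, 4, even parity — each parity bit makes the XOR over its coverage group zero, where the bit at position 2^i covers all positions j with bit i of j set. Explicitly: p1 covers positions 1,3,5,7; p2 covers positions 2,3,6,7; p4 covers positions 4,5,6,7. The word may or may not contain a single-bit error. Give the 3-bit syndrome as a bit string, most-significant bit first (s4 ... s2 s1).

s1: b1⊕b3⊕b5⊕b7 = 0⊕1⊕0⊕0 = 1
s2: b2⊕b3⊕b6⊕b7 = 0⊕1⊕1⊕0 = 0
s4: b4⊕b5⊕b6⊕b7 = 0⊕0⊕1⊕0 = 1
Syndrome (s4...s1) = 101 → position 5.

101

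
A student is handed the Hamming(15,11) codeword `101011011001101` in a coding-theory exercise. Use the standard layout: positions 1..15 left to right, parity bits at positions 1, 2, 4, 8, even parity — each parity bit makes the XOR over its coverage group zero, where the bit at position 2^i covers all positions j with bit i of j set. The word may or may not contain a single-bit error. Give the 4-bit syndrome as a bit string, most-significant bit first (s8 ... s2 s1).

s1: b1⊕b3⊕b5⊕b7⊕b9⊕b11⊕b13⊕b15 = 1⊕1⊕1⊕0⊕1⊕0⊕1⊕1 = 0
s2: b2⊕b3⊕b6⊕b7⊕b10⊕b11⊕b14⊕b15 = 0⊕1⊕1⊕0⊕0⊕0⊕0⊕1 = 1
s4: b4⊕b5⊕b6⊕b7⊕b12⊕b13⊕b14⊕b15 = 0⊕1⊕1⊕0⊕1⊕1⊕0⊕1 = 1
s8: b8⊕b9⊕b10⊕b11⊕b12⊕b13⊕b14⊕b15 = 1⊕1⊕0⊕0⊕1⊕1⊕0⊕1 = 1
Syndrome (s8...s1) = 1110 → position 14.

1110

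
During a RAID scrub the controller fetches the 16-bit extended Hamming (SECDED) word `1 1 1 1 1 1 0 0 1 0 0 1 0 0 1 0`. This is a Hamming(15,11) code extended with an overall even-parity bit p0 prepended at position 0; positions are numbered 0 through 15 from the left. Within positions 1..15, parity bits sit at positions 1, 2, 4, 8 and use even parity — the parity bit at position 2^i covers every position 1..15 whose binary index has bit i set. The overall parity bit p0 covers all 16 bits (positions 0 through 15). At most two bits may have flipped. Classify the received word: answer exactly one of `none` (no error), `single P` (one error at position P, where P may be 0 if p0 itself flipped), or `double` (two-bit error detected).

single 12

s1: b1⊕b3⊕b5⊕b7⊕b9⊕b11⊕b13⊕b15 = 1⊕1⊕1⊕0⊕0⊕1⊕0⊕0 = 0
s2: b2⊕b3⊕b6⊕b7⊕b10⊕b11⊕b14⊕b15 = 1⊕1⊕0⊕0⊕0⊕1⊕1⊕0 = 0
s4: b4⊕b5⊕b6⊕b7⊕b12⊕b13⊕b14⊕b15 = 1⊕1⊕0⊕0⊕0⊕0⊕1⊕0 = 1
s8: b8⊕b9⊕b10⊕b11⊕b12⊕b13⊕b14⊕b15 = 1⊕0⊕0⊕1⊕0⊕0⊕1⊕0 = 1
Syndrome (s8...s1) = 1100 → position 12.
Overall parity (XOR of all 16 bits, including p0): 1⊕1⊕1⊕1⊕1⊕1⊕0⊕0⊕1⊕0⊕0⊕1⊕0⊕0⊕1⊕0 = 1
Overall=1, syndrome position=12 → single-bit error at position 12.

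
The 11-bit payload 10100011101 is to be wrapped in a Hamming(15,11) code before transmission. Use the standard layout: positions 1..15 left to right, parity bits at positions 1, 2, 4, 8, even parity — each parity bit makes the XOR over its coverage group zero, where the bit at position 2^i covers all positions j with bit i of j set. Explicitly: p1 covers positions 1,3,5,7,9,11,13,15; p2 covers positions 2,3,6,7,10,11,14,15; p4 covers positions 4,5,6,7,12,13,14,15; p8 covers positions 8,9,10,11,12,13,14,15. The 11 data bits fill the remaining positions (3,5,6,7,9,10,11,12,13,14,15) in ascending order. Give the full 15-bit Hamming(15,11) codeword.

001001000011101

Place data bits at non-power-of-two positions: b3=1, b5=0, b6=1, b7=0, b9=0, b10=0, b11=1, b12=1, b13=1, b14=0, b15=1.
p1 = XOR of data positions {3,5,7,9,11,13,15} = 1⊕0⊕0⊕0⊕1⊕1⊕1 = 0
p2 = XOR of data positions {3,6,7,10,11,14,15} = 1⊕1⊕0⊕0⊕1⊕0⊕1 = 0
p4 = XOR of data positions {5,6,7,12,13,14,15} = 0⊕1⊕0⊕1⊕1⊕0⊕1 = 0
p8 = XOR of data positions {9,10,11,12,13,14,15} = 0⊕0⊕1⊕1⊕1⊕0⊕1 = 0
Codeword b1..b15 = 001001000011101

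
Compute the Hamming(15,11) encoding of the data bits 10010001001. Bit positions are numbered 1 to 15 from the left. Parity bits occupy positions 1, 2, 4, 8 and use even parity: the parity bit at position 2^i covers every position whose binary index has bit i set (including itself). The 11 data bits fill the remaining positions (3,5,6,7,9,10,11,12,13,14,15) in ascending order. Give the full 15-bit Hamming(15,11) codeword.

111100100001001

Place data bits at non-power-of-two positions: b3=1, b5=0, b6=0, b7=1, b9=0, b10=0, b11=0, b12=1, b13=0, b14=0, b15=1.
p1 = XOR of data positions {3,5,7,9,11,13,15} = 1⊕0⊕1⊕0⊕0⊕0⊕1 = 1
p2 = XOR of data positions {3,6,7,10,11,14,15} = 1⊕0⊕1⊕0⊕0⊕0⊕1 = 1
p4 = XOR of data positions {5,6,7,12,13,14,15} = 0⊕0⊕1⊕1⊕0⊕0⊕1 = 1
p8 = XOR of data positions {9,10,11,12,13,14,15} = 0⊕0⊕0⊕1⊕0⊕0⊕1 = 0
Codeword b1..b15 = 111100100001001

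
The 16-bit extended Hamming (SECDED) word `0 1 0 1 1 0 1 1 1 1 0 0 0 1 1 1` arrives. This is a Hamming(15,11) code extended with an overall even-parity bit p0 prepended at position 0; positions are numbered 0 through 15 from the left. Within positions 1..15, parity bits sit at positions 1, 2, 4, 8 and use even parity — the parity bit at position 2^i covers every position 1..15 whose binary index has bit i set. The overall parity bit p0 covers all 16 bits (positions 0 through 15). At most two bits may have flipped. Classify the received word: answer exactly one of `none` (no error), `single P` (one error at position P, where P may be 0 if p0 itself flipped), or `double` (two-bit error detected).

s1: b1⊕b3⊕b5⊕b7⊕b9⊕b11⊕b13⊕b15 = 1⊕1⊕0⊕1⊕1⊕0⊕1⊕1 = 0
s2: b2⊕b3⊕b6⊕b7⊕b10⊕b11⊕b14⊕b15 = 0⊕1⊕1⊕1⊕0⊕0⊕1⊕1 = 1
s4: b4⊕b5⊕b6⊕b7⊕b12⊕b13⊕b14⊕b15 = 1⊕0⊕1⊕1⊕0⊕1⊕1⊕1 = 0
s8: b8⊕b9⊕b10⊕b11⊕b12⊕b13⊕b14⊕b15 = 1⊕1⊕0⊕0⊕0⊕1⊕1⊕1 = 1
Syndrome (s8...s1) = 1010 → position 10.
Overall parity (XOR of all 16 bits, including p0): 0⊕1⊕0⊕1⊕1⊕0⊕1⊕1⊕1⊕1⊕0⊕0⊕0⊕1⊕1⊕1 = 0
Overall=0, syndrome position=10 → double-bit error detected (uncorrectable).

double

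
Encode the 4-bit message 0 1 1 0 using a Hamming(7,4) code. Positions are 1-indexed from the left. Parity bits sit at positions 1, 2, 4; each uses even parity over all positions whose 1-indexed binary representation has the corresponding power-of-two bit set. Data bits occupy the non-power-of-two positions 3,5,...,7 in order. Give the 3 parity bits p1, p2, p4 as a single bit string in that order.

110

Place data bits at non-power-of-two positions: b3=0, b5=1, b6=1, b7=0.
p1 = XOR of data positions {3,5,7} = 0⊕1⊕0 = 1
p2 = XOR of data positions {3,6,7} = 0⊕1⊕0 = 1
p4 = XOR of data positions {5,6,7} = 1⊕1⊕0 = 0
Parity bits p1,p2,p4 = 110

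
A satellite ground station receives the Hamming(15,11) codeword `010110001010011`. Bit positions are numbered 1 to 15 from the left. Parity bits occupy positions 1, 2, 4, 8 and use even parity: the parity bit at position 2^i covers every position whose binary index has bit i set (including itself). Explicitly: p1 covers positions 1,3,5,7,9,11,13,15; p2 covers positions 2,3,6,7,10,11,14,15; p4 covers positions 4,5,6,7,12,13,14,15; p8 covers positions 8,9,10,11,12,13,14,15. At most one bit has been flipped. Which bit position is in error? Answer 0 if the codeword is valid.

s1: b1⊕b3⊕b5⊕b7⊕b9⊕b11⊕b13⊕b15 = 0⊕0⊕1⊕0⊕1⊕1⊕0⊕1 = 0
s2: b2⊕b3⊕b6⊕b7⊕b10⊕b11⊕b14⊕b15 = 1⊕0⊕0⊕0⊕0⊕1⊕1⊕1 = 0
s4: b4⊕b5⊕b6⊕b7⊕b12⊕b13⊕b14⊕b15 = 1⊕1⊕0⊕0⊕0⊕0⊕1⊕1 = 0
s8: b8⊕b9⊕b10⊕b11⊕b12⊕b13⊕b14⊕b15 = 0⊕1⊕0⊕1⊕0⊕0⊕1⊕1 = 0
Syndrome (s8...s1) = 0000 → position 0 (no error).

0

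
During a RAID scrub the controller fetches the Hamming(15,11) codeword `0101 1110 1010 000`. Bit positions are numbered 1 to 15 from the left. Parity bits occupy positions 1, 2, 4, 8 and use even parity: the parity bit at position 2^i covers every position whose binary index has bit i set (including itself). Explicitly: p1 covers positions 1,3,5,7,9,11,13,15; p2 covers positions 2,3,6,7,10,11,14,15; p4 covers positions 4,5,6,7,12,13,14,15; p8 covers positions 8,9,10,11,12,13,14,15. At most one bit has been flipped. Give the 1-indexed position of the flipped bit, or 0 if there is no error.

0

s1: b1⊕b3⊕b5⊕b7⊕b9⊕b11⊕b13⊕b15 = 0⊕0⊕1⊕1⊕1⊕1⊕0⊕0 = 0
s2: b2⊕b3⊕b6⊕b7⊕b10⊕b11⊕b14⊕b15 = 1⊕0⊕1⊕1⊕0⊕1⊕0⊕0 = 0
s4: b4⊕b5⊕b6⊕b7⊕b12⊕b13⊕b14⊕b15 = 1⊕1⊕1⊕1⊕0⊕0⊕0⊕0 = 0
s8: b8⊕b9⊕b10⊕b11⊕b12⊕b13⊕b14⊕b15 = 0⊕1⊕0⊕1⊕0⊕0⊕0⊕0 = 0
Syndrome (s8...s1) = 0000 → position 0 (no error).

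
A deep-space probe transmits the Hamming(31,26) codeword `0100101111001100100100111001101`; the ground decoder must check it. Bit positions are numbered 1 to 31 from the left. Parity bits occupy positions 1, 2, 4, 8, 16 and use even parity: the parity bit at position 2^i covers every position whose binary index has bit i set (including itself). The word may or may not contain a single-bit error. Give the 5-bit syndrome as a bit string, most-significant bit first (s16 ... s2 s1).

s1: b1⊕b3⊕b5⊕b7⊕b9⊕b11⊕b13⊕b15⊕b17⊕b19⊕b21⊕b23⊕b25⊕b27⊕b29⊕b31 = 0⊕0⊕1⊕1⊕1⊕0⊕1⊕0⊕1⊕0⊕0⊕1⊕1⊕0⊕1⊕1 = 1
s2: b2⊕b3⊕b6⊕b7⊕b10⊕b11⊕b14⊕b15⊕b18⊕b19⊕b22⊕b23⊕b26⊕b27⊕b30⊕b31 = 1⊕0⊕0⊕1⊕1⊕0⊕1⊕0⊕0⊕0⊕0⊕1⊕0⊕0⊕0⊕1 = 0
s4: b4⊕b5⊕b6⊕b7⊕b12⊕b13⊕b14⊕b15⊕b20⊕b21⊕b22⊕b23⊕b28⊕b29⊕b30⊕b31 = 0⊕1⊕0⊕1⊕0⊕1⊕1⊕0⊕1⊕0⊕0⊕1⊕1⊕1⊕0⊕1 = 1
s8: b8⊕b9⊕b10⊕b11⊕b12⊕b13⊕b14⊕b15⊕b24⊕b25⊕b26⊕b27⊕b28⊕b29⊕b30⊕b31 = 1⊕1⊕1⊕0⊕0⊕1⊕1⊕0⊕1⊕1⊕0⊕0⊕1⊕1⊕0⊕1 = 0
s16: b16⊕b17⊕b18⊕b19⊕b20⊕b21⊕b22⊕b23⊕b24⊕b25⊕b26⊕b27⊕b28⊕b29⊕b30⊕b31 = 0⊕1⊕0⊕0⊕1⊕0⊕0⊕1⊕1⊕1⊕0⊕0⊕1⊕1⊕0⊕1 = 0
Syndrome (s16...s1) = 00101 → position 5.

00101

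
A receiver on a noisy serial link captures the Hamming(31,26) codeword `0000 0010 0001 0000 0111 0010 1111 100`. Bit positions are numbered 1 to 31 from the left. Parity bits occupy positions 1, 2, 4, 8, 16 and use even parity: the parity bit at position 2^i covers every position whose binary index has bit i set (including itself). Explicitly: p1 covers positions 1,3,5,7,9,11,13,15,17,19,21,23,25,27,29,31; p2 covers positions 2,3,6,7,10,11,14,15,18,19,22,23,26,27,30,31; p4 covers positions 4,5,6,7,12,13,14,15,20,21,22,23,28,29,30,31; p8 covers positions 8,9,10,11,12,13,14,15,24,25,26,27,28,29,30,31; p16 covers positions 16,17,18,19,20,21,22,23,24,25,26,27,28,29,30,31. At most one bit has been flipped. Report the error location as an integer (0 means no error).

s1: b1⊕b3⊕b5⊕b7⊕b9⊕b11⊕b13⊕b15⊕b17⊕b19⊕b21⊕b23⊕b25⊕b27⊕b29⊕b31 = 0⊕0⊕0⊕1⊕0⊕0⊕0⊕0⊕0⊕1⊕0⊕1⊕1⊕1⊕1⊕0 = 0
s2: b2⊕b3⊕b6⊕b7⊕b10⊕b11⊕b14⊕b15⊕b18⊕b19⊕b22⊕b23⊕b26⊕b27⊕b30⊕b31 = 0⊕0⊕0⊕1⊕0⊕0⊕0⊕0⊕1⊕1⊕0⊕1⊕1⊕1⊕0⊕0 = 0
s4: b4⊕b5⊕b6⊕b7⊕b12⊕b13⊕b14⊕b15⊕b20⊕b21⊕b22⊕b23⊕b28⊕b29⊕b30⊕b31 = 0⊕0⊕0⊕1⊕1⊕0⊕0⊕0⊕1⊕0⊕0⊕1⊕1⊕1⊕0⊕0 = 0
s8: b8⊕b9⊕b10⊕b11⊕b12⊕b13⊕b14⊕b15⊕b24⊕b25⊕b26⊕b27⊕b28⊕b29⊕b30⊕b31 = 0⊕0⊕0⊕0⊕1⊕0⊕0⊕0⊕0⊕1⊕1⊕1⊕1⊕1⊕0⊕0 = 0
s16: b16⊕b17⊕b18⊕b19⊕b20⊕b21⊕b22⊕b23⊕b24⊕b25⊕b26⊕b27⊕b28⊕b29⊕b30⊕b31 = 0⊕0⊕1⊕1⊕1⊕0⊕0⊕1⊕0⊕1⊕1⊕1⊕1⊕1⊕0⊕0 = 1
Syndrome (s16...s1) = 10000 → position 16.

16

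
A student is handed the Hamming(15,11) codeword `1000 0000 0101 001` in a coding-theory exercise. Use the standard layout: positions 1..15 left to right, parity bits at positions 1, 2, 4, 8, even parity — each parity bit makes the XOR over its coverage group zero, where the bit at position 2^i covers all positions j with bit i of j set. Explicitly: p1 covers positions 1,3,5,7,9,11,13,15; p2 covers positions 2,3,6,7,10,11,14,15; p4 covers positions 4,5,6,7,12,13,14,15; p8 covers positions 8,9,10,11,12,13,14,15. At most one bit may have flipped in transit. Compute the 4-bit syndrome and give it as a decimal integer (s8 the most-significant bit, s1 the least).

8

s1: b1⊕b3⊕b5⊕b7⊕b9⊕b11⊕b13⊕b15 = 1⊕0⊕0⊕0⊕0⊕0⊕0⊕1 = 0
s2: b2⊕b3⊕b6⊕b7⊕b10⊕b11⊕b14⊕b15 = 0⊕0⊕0⊕0⊕1⊕0⊕0⊕1 = 0
s4: b4⊕b5⊕b6⊕b7⊕b12⊕b13⊕b14⊕b15 = 0⊕0⊕0⊕0⊕1⊕0⊕0⊕1 = 0
s8: b8⊕b9⊕b10⊕b11⊕b12⊕b13⊕b14⊕b15 = 0⊕0⊕1⊕0⊕1⊕0⊕0⊕1 = 1
Syndrome (s8...s1) = 1000 → position 8.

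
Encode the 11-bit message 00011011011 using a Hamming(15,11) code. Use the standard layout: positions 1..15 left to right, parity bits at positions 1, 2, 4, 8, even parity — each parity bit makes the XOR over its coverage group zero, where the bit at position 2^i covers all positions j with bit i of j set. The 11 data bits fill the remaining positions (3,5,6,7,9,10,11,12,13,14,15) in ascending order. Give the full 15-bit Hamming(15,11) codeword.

000000111011011

Place data bits at non-power-of-two positions: b3=0, b5=0, b6=0, b7=1, b9=1, b10=0, b11=1, b12=1, b13=0, b14=1, b15=1.
p1 = XOR of data positions {3,5,7,9,11,13,15} = 0⊕0⊕1⊕1⊕1⊕0⊕1 = 0
p2 = XOR of data positions {3,6,7,10,11,14,15} = 0⊕0⊕1⊕0⊕1⊕1⊕1 = 0
p4 = XOR of data positions {5,6,7,12,13,14,15} = 0⊕0⊕1⊕1⊕0⊕1⊕1 = 0
p8 = XOR of data positions {9,10,11,12,13,14,15} = 1⊕0⊕1⊕1⊕0⊕1⊕1 = 1
Codeword b1..b15 = 000000111011011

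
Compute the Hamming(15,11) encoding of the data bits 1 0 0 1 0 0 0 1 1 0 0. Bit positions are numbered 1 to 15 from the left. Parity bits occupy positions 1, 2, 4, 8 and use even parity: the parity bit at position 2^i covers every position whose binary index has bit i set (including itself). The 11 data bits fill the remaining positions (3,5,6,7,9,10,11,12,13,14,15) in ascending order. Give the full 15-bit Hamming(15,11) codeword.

101100100001100

Place data bits at non-power-of-two positions: b3=1, b5=0, b6=0, b7=1, b9=0, b10=0, b11=0, b12=1, b13=1, b14=0, b15=0.
p1 = XOR of data positions {3,5,7,9,11,13,15} = 1⊕0⊕1⊕0⊕0⊕1⊕0 = 1
p2 = XOR of data positions {3,6,7,10,11,14,15} = 1⊕0⊕1⊕0⊕0⊕0⊕0 = 0
p4 = XOR of data positions {5,6,7,12,13,14,15} = 0⊕0⊕1⊕1⊕1⊕0⊕0 = 1
p8 = XOR of data positions {9,10,11,12,13,14,15} = 0⊕0⊕0⊕1⊕1⊕0⊕0 = 0
Codeword b1..b15 = 101100100001100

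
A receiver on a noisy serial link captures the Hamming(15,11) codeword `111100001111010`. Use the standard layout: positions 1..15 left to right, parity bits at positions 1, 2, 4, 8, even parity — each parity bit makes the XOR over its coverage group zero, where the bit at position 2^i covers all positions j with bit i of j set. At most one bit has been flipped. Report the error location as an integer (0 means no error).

14

s1: b1⊕b3⊕b5⊕b7⊕b9⊕b11⊕b13⊕b15 = 1⊕1⊕0⊕0⊕1⊕1⊕0⊕0 = 0
s2: b2⊕b3⊕b6⊕b7⊕b10⊕b11⊕b14⊕b15 = 1⊕1⊕0⊕0⊕1⊕1⊕1⊕0 = 1
s4: b4⊕b5⊕b6⊕b7⊕b12⊕b13⊕b14⊕b15 = 1⊕0⊕0⊕0⊕1⊕0⊕1⊕0 = 1
s8: b8⊕b9⊕b10⊕b11⊕b12⊕b13⊕b14⊕b15 = 0⊕1⊕1⊕1⊕1⊕0⊕1⊕0 = 1
Syndrome (s8...s1) = 1110 → position 14.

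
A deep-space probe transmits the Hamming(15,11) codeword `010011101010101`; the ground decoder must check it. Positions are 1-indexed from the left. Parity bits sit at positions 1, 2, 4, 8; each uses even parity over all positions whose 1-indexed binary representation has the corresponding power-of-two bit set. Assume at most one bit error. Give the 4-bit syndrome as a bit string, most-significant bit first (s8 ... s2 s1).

0110

s1: b1⊕b3⊕b5⊕b7⊕b9⊕b11⊕b13⊕b15 = 0⊕0⊕1⊕1⊕1⊕1⊕1⊕1 = 0
s2: b2⊕b3⊕b6⊕b7⊕b10⊕b11⊕b14⊕b15 = 1⊕0⊕1⊕1⊕0⊕1⊕0⊕1 = 1
s4: b4⊕b5⊕b6⊕b7⊕b12⊕b13⊕b14⊕b15 = 0⊕1⊕1⊕1⊕0⊕1⊕0⊕1 = 1
s8: b8⊕b9⊕b10⊕b11⊕b12⊕b13⊕b14⊕b15 = 0⊕1⊕0⊕1⊕0⊕1⊕0⊕1 = 0
Syndrome (s8...s1) = 0110 → position 6.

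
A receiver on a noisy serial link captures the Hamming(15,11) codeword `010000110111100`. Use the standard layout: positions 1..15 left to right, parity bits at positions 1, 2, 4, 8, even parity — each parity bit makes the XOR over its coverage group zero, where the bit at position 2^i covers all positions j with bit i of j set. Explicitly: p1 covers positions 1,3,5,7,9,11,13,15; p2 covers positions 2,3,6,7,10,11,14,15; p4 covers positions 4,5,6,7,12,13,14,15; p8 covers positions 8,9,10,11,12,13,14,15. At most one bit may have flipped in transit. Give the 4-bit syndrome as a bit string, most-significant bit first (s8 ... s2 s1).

1101

s1: b1⊕b3⊕b5⊕b7⊕b9⊕b11⊕b13⊕b15 = 0⊕0⊕0⊕1⊕0⊕1⊕1⊕0 = 1
s2: b2⊕b3⊕b6⊕b7⊕b10⊕b11⊕b14⊕b15 = 1⊕0⊕0⊕1⊕1⊕1⊕0⊕0 = 0
s4: b4⊕b5⊕b6⊕b7⊕b12⊕b13⊕b14⊕b15 = 0⊕0⊕0⊕1⊕1⊕1⊕0⊕0 = 1
s8: b8⊕b9⊕b10⊕b11⊕b12⊕b13⊕b14⊕b15 = 1⊕0⊕1⊕1⊕1⊕1⊕0⊕0 = 1
Syndrome (s8...s1) = 1101 → position 13.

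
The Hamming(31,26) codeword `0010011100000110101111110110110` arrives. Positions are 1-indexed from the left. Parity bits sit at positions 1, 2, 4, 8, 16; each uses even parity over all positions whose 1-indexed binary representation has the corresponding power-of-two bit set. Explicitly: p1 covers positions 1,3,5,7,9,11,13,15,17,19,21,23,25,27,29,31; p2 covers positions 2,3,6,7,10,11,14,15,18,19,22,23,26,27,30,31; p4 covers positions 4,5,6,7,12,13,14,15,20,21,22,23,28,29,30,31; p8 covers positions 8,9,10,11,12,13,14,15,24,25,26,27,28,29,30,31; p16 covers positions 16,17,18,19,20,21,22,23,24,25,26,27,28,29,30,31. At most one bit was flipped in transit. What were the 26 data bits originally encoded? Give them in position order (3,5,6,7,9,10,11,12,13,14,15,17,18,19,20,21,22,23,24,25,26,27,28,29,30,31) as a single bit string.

10110000011100111110110110

s1: b1⊕b3⊕b5⊕b7⊕b9⊕b11⊕b13⊕b15⊕b17⊕b19⊕b21⊕b23⊕b25⊕b27⊕b29⊕b31 = 0⊕1⊕0⊕1⊕0⊕0⊕0⊕1⊕1⊕1⊕1⊕1⊕0⊕1⊕1⊕0 = 1
s2: b2⊕b3⊕b6⊕b7⊕b10⊕b11⊕b14⊕b15⊕b18⊕b19⊕b22⊕b23⊕b26⊕b27⊕b30⊕b31 = 0⊕1⊕1⊕1⊕0⊕0⊕1⊕1⊕0⊕1⊕1⊕1⊕1⊕1⊕1⊕0 = 1
s4: b4⊕b5⊕b6⊕b7⊕b12⊕b13⊕b14⊕b15⊕b20⊕b21⊕b22⊕b23⊕b28⊕b29⊕b30⊕b31 = 0⊕0⊕1⊕1⊕0⊕0⊕1⊕1⊕1⊕1⊕1⊕1⊕0⊕1⊕1⊕0 = 0
s8: b8⊕b9⊕b10⊕b11⊕b12⊕b13⊕b14⊕b15⊕b24⊕b25⊕b26⊕b27⊕b28⊕b29⊕b30⊕b31 = 1⊕0⊕0⊕0⊕0⊕0⊕1⊕1⊕1⊕0⊕1⊕1⊕0⊕1⊕1⊕0 = 0
s16: b16⊕b17⊕b18⊕b19⊕b20⊕b21⊕b22⊕b23⊕b24⊕b25⊕b26⊕b27⊕b28⊕b29⊕b30⊕b31 = 0⊕1⊕0⊕1⊕1⊕1⊕1⊕1⊕1⊕0⊕1⊕1⊕0⊕1⊕1⊕0 = 1
Syndrome (s16...s1) = 10011 → position 19.
Flip bit 19: corrected codeword = 0010011100000110100111110110110
Data bits at positions 3,5,6,7,9,10,11,12,13,14,15,17,18,19,20,21,22,23,24,25,26,27,28,29,30,31: 10110000011100111110110110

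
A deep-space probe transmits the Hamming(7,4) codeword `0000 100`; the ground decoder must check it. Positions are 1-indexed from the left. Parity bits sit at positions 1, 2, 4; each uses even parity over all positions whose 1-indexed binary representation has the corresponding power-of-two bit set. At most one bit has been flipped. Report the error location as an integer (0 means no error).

5

s1: b1⊕b3⊕b5⊕b7 = 0⊕0⊕1⊕0 = 1
s2: b2⊕b3⊕b6⊕b7 = 0⊕0⊕0⊕0 = 0
s4: b4⊕b5⊕b6⊕b7 = 0⊕1⊕0⊕0 = 1
Syndrome (s4...s1) = 101 → position 5.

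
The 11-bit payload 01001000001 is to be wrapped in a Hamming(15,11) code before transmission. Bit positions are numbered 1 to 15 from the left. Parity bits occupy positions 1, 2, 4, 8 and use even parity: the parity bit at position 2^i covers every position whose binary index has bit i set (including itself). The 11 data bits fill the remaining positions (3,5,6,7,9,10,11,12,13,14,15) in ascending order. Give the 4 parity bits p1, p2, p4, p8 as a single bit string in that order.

1100

Place data bits at non-power-of-two positions: b3=0, b5=1, b6=0, b7=0, b9=1, b10=0, b11=0, b12=0, b13=0, b14=0, b15=1.
p1 = XOR of data positions {3,5,7,9,11,13,15} = 0⊕1⊕0⊕1⊕0⊕0⊕1 = 1
p2 = XOR of data positions {3,6,7,10,11,14,15} = 0⊕0⊕0⊕0⊕0⊕0⊕1 = 1
p4 = XOR of data positions {5,6,7,12,13,14,15} = 1⊕0⊕0⊕0⊕0⊕0⊕1 = 0
p8 = XOR of data positions {9,10,11,12,13,14,15} = 1⊕0⊕0⊕0⊕0⊕0⊕1 = 0
Parity bits p1,p2,p4,p8 = 1100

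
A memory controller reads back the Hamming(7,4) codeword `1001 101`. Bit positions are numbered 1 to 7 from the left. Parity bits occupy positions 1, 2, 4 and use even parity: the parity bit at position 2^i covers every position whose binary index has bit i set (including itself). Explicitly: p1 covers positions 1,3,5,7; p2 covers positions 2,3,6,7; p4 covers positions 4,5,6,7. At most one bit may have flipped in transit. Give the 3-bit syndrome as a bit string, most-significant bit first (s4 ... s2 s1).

s1: b1⊕b3⊕b5⊕b7 = 1⊕0⊕1⊕1 = 1
s2: b2⊕b3⊕b6⊕b7 = 0⊕0⊕0⊕1 = 1
s4: b4⊕b5⊕b6⊕b7 = 1⊕1⊕0⊕1 = 1
Syndrome (s4...s1) = 111 → position 7.

111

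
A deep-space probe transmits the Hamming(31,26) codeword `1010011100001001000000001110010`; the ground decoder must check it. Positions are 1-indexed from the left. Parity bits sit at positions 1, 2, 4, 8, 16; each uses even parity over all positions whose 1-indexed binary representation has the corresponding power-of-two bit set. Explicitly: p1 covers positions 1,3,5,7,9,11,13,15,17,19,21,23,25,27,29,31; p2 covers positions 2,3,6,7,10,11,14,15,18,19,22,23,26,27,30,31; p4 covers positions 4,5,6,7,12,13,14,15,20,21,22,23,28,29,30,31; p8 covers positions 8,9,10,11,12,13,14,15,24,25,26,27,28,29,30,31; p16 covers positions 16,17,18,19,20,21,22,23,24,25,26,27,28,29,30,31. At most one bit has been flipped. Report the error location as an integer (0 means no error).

16

s1: b1⊕b3⊕b5⊕b7⊕b9⊕b11⊕b13⊕b15⊕b17⊕b19⊕b21⊕b23⊕b25⊕b27⊕b29⊕b31 = 1⊕1⊕0⊕1⊕0⊕0⊕1⊕0⊕0⊕0⊕0⊕0⊕1⊕1⊕0⊕0 = 0
s2: b2⊕b3⊕b6⊕b7⊕b10⊕b11⊕b14⊕b15⊕b18⊕b19⊕b22⊕b23⊕b26⊕b27⊕b30⊕b31 = 0⊕1⊕1⊕1⊕0⊕0⊕0⊕0⊕0⊕0⊕0⊕0⊕1⊕1⊕1⊕0 = 0
s4: b4⊕b5⊕b6⊕b7⊕b12⊕b13⊕b14⊕b15⊕b20⊕b21⊕b22⊕b23⊕b28⊕b29⊕b30⊕b31 = 0⊕0⊕1⊕1⊕0⊕1⊕0⊕0⊕0⊕0⊕0⊕0⊕0⊕0⊕1⊕0 = 0
s8: b8⊕b9⊕b10⊕b11⊕b12⊕b13⊕b14⊕b15⊕b24⊕b25⊕b26⊕b27⊕b28⊕b29⊕b30⊕b31 = 1⊕0⊕0⊕0⊕0⊕1⊕0⊕0⊕0⊕1⊕1⊕1⊕0⊕0⊕1⊕0 = 0
s16: b16⊕b17⊕b18⊕b19⊕b20⊕b21⊕b22⊕b23⊕b24⊕b25⊕b26⊕b27⊕b28⊕b29⊕b30⊕b31 = 1⊕0⊕0⊕0⊕0⊕0⊕0⊕0⊕0⊕1⊕1⊕1⊕0⊕0⊕1⊕0 = 1
Syndrome (s16...s1) = 10000 → position 16.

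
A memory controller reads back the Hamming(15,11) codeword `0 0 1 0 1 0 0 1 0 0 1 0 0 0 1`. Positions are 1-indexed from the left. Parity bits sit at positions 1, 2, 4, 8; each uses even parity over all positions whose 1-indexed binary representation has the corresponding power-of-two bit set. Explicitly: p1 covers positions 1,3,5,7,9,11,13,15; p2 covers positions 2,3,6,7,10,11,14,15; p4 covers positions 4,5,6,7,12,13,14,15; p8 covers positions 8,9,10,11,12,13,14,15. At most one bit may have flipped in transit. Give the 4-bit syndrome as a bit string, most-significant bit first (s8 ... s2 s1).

1010

s1: b1⊕b3⊕b5⊕b7⊕b9⊕b11⊕b13⊕b15 = 0⊕1⊕1⊕0⊕0⊕1⊕0⊕1 = 0
s2: b2⊕b3⊕b6⊕b7⊕b10⊕b11⊕b14⊕b15 = 0⊕1⊕0⊕0⊕0⊕1⊕0⊕1 = 1
s4: b4⊕b5⊕b6⊕b7⊕b12⊕b13⊕b14⊕b15 = 0⊕1⊕0⊕0⊕0⊕0⊕0⊕1 = 0
s8: b8⊕b9⊕b10⊕b11⊕b12⊕b13⊕b14⊕b15 = 1⊕0⊕0⊕1⊕0⊕0⊕0⊕1 = 1
Syndrome (s8...s1) = 1010 → position 10.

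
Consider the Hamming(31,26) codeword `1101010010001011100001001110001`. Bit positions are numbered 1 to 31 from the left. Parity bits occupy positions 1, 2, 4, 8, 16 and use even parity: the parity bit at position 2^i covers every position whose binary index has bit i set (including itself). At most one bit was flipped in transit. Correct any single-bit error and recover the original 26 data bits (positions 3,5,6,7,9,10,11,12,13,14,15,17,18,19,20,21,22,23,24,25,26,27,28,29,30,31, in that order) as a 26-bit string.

00101000101100001001010001

s1: b1⊕b3⊕b5⊕b7⊕b9⊕b11⊕b13⊕b15⊕b17⊕b19⊕b21⊕b23⊕b25⊕b27⊕b29⊕b31 = 1⊕0⊕0⊕0⊕1⊕0⊕1⊕1⊕1⊕0⊕0⊕0⊕1⊕1⊕0⊕1 = 0
s2: b2⊕b3⊕b6⊕b7⊕b10⊕b11⊕b14⊕b15⊕b18⊕b19⊕b22⊕b23⊕b26⊕b27⊕b30⊕b31 = 1⊕0⊕1⊕0⊕0⊕0⊕0⊕1⊕0⊕0⊕1⊕0⊕1⊕1⊕0⊕1 = 1
s4: b4⊕b5⊕b6⊕b7⊕b12⊕b13⊕b14⊕b15⊕b20⊕b21⊕b22⊕b23⊕b28⊕b29⊕b30⊕b31 = 1⊕0⊕1⊕0⊕0⊕1⊕0⊕1⊕0⊕0⊕1⊕0⊕0⊕0⊕0⊕1 = 0
s8: b8⊕b9⊕b10⊕b11⊕b12⊕b13⊕b14⊕b15⊕b24⊕b25⊕b26⊕b27⊕b28⊕b29⊕b30⊕b31 = 0⊕1⊕0⊕0⊕0⊕1⊕0⊕1⊕0⊕1⊕1⊕1⊕0⊕0⊕0⊕1 = 1
s16: b16⊕b17⊕b18⊕b19⊕b20⊕b21⊕b22⊕b23⊕b24⊕b25⊕b26⊕b27⊕b28⊕b29⊕b30⊕b31 = 1⊕1⊕0⊕0⊕0⊕0⊕1⊕0⊕0⊕1⊕1⊕1⊕0⊕0⊕0⊕1 = 1
Syndrome (s16...s1) = 11010 → position 26.
Flip bit 26: corrected codeword = 1101010010001011100001001010001
Data bits at positions 3,5,6,7,9,10,11,12,13,14,15,17,18,19,20,21,22,23,24,25,26,27,28,29,30,31: 00101000101100001001010001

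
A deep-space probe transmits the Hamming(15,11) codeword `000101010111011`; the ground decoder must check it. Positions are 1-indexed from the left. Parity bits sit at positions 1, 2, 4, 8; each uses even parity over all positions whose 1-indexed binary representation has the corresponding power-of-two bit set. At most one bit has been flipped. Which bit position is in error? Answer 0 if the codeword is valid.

s1: b1⊕b3⊕b5⊕b7⊕b9⊕b11⊕b13⊕b15 = 0⊕0⊕0⊕0⊕0⊕1⊕0⊕1 = 0
s2: b2⊕b3⊕b6⊕b7⊕b10⊕b11⊕b14⊕b15 = 0⊕0⊕1⊕0⊕1⊕1⊕1⊕1 = 1
s4: b4⊕b5⊕b6⊕b7⊕b12⊕b13⊕b14⊕b15 = 1⊕0⊕1⊕0⊕1⊕0⊕1⊕1 = 1
s8: b8⊕b9⊕b10⊕b11⊕b12⊕b13⊕b14⊕b15 = 1⊕0⊕1⊕1⊕1⊕0⊕1⊕1 = 0
Syndrome (s8...s1) = 0110 → position 6.

6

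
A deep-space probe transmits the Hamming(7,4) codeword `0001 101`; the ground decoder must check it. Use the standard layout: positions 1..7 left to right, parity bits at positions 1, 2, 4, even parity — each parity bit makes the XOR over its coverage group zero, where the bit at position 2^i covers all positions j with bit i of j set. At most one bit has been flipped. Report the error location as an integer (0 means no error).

6

s1: b1⊕b3⊕b5⊕b7 = 0⊕0⊕1⊕1 = 0
s2: b2⊕b3⊕b6⊕b7 = 0⊕0⊕0⊕1 = 1
s4: b4⊕b5⊕b6⊕b7 = 1⊕1⊕0⊕1 = 1
Syndrome (s4...s1) = 110 → position 6.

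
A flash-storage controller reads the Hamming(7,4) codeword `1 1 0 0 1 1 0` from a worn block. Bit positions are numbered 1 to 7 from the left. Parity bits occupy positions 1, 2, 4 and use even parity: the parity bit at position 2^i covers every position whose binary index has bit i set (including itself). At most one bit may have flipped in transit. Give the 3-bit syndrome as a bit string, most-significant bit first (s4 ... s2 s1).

s1: b1⊕b3⊕b5⊕b7 = 1⊕0⊕1⊕0 = 0
s2: b2⊕b3⊕b6⊕b7 = 1⊕0⊕1⊕0 = 0
s4: b4⊕b5⊕b6⊕b7 = 0⊕1⊕1⊕0 = 0
Syndrome (s4...s1) = 000 → position 0 (no error).

000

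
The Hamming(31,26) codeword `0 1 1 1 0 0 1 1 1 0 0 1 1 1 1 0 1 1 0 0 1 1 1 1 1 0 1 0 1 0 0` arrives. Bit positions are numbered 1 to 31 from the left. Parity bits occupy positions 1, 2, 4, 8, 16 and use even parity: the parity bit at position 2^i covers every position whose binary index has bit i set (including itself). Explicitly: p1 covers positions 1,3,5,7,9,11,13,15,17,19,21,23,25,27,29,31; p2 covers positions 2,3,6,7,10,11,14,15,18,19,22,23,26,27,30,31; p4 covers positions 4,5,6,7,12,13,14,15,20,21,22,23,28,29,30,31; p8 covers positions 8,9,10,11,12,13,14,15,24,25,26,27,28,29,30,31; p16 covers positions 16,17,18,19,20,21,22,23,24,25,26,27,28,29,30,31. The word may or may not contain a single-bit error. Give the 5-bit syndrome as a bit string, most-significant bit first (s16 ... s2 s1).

10011

s1: b1⊕b3⊕b5⊕b7⊕b9⊕b11⊕b13⊕b15⊕b17⊕b19⊕b21⊕b23⊕b25⊕b27⊕b29⊕b31 = 0⊕1⊕0⊕1⊕1⊕0⊕1⊕1⊕1⊕0⊕1⊕1⊕1⊕1⊕1⊕0 = 1
s2: b2⊕b3⊕b6⊕b7⊕b10⊕b11⊕b14⊕b15⊕b18⊕b19⊕b22⊕b23⊕b26⊕b27⊕b30⊕b31 = 1⊕1⊕0⊕1⊕0⊕0⊕1⊕1⊕1⊕0⊕1⊕1⊕0⊕1⊕0⊕0 = 1
s4: b4⊕b5⊕b6⊕b7⊕b12⊕b13⊕b14⊕b15⊕b20⊕b21⊕b22⊕b23⊕b28⊕b29⊕b30⊕b31 = 1⊕0⊕0⊕1⊕1⊕1⊕1⊕1⊕0⊕1⊕1⊕1⊕0⊕1⊕0⊕0 = 0
s8: b8⊕b9⊕b10⊕b11⊕b12⊕b13⊕b14⊕b15⊕b24⊕b25⊕b26⊕b27⊕b28⊕b29⊕b30⊕b31 = 1⊕1⊕0⊕0⊕1⊕1⊕1⊕1⊕1⊕1⊕0⊕1⊕0⊕1⊕0⊕0 = 0
s16: b16⊕b17⊕b18⊕b19⊕b20⊕b21⊕b22⊕b23⊕b24⊕b25⊕b26⊕b27⊕b28⊕b29⊕b30⊕b31 = 0⊕1⊕1⊕0⊕0⊕1⊕1⊕1⊕1⊕1⊕0⊕1⊕0⊕1⊕0⊕0 = 1
Syndrome (s16...s1) = 10011 → position 19.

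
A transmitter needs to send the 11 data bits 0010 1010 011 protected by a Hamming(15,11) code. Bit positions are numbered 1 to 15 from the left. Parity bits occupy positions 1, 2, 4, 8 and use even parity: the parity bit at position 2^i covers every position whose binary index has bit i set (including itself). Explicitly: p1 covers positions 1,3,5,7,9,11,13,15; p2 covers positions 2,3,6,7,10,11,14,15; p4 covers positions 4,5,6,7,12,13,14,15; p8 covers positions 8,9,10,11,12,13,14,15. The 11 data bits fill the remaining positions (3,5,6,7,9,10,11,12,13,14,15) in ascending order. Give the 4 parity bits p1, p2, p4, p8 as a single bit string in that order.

Place data bits at non-power-of-two positions: b3=0, b5=0, b6=1, b7=0, b9=1, b10=0, b11=1, b12=0, b13=0, b14=1, b15=1.
p1 = XOR of data positions {3,5,7,9,11,13,15} = 0⊕0⊕0⊕1⊕1⊕0⊕1 = 1
p2 = XOR of data positions {3,6,7,10,11,14,15} = 0⊕1⊕0⊕0⊕1⊕1⊕1 = 0
p4 = XOR of data positions {5,6,7,12,13,14,15} = 0⊕1⊕0⊕0⊕0⊕1⊕1 = 1
p8 = XOR of data positions {9,10,11,12,13,14,15} = 1⊕0⊕1⊕0⊕0⊕1⊕1 = 0
Parity bits p1,p2,p4,p8 = 1010

1010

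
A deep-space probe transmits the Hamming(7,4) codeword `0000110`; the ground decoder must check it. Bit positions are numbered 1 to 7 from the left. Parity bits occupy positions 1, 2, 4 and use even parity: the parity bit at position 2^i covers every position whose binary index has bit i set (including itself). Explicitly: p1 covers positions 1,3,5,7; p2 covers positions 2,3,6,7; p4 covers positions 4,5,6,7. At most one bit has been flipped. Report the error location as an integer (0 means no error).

3

s1: b1⊕b3⊕b5⊕b7 = 0⊕0⊕1⊕0 = 1
s2: b2⊕b3⊕b6⊕b7 = 0⊕0⊕1⊕0 = 1
s4: b4⊕b5⊕b6⊕b7 = 0⊕1⊕1⊕0 = 0
Syndrome (s4...s1) = 011 → position 3.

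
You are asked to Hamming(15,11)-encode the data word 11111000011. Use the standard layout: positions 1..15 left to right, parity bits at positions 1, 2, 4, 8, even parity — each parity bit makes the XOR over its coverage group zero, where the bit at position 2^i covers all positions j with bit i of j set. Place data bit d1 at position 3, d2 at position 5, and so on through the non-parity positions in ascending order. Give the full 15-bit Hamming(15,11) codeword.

111111111000011

Place data bits at non-power-of-two positions: b3=1, b5=1, b6=1, b7=1, b9=1, b10=0, b11=0, b12=0, b13=0, b14=1, b15=1.
p1 = XOR of data positions {3,5,7,9,11,13,15} = 1⊕1⊕1⊕1⊕0⊕0⊕1 = 1
p2 = XOR of data positions {3,6,7,10,11,14,15} = 1⊕1⊕1⊕0⊕0⊕1⊕1 = 1
p4 = XOR of data positions {5,6,7,12,13,14,15} = 1⊕1⊕1⊕0⊕0⊕1⊕1 = 1
p8 = XOR of data positions {9,10,11,12,13,14,15} = 1⊕0⊕0⊕0⊕0⊕1⊕1 = 1
Codeword b1..b15 = 111111111000011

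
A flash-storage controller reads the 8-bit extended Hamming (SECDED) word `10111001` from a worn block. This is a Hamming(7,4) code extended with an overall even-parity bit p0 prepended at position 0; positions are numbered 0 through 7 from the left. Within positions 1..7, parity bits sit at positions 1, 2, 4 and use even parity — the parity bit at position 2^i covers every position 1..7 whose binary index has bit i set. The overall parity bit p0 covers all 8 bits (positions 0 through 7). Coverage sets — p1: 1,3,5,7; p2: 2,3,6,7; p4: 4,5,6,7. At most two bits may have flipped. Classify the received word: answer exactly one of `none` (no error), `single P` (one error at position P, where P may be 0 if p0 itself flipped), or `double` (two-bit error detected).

s1: b1⊕b3⊕b5⊕b7 = 0⊕1⊕0⊕1 = 0
s2: b2⊕b3⊕b6⊕b7 = 1⊕1⊕0⊕1 = 1
s4: b4⊕b5⊕b6⊕b7 = 1⊕0⊕0⊕1 = 0
Syndrome (s4...s1) = 010 → position 2.
Overall parity (XOR of all 8 bits, including p0): 1⊕0⊕1⊕1⊕1⊕0⊕0⊕1 = 1
Overall=1, syndrome position=2 → single-bit error at position 2.

single 2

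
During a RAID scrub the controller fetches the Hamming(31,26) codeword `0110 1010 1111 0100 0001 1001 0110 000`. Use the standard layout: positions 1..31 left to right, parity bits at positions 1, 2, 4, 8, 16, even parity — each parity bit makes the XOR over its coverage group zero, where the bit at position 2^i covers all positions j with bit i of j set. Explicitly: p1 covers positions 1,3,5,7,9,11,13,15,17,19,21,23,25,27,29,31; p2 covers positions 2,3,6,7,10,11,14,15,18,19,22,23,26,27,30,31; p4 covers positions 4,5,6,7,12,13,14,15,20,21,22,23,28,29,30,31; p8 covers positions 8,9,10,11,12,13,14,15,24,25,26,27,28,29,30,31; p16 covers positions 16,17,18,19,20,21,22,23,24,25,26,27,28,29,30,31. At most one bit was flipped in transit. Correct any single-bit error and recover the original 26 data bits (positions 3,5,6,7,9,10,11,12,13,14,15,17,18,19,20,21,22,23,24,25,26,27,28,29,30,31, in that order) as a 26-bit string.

11011111010100110010110000

s1: b1⊕b3⊕b5⊕b7⊕b9⊕b11⊕b13⊕b15⊕b17⊕b19⊕b21⊕b23⊕b25⊕b27⊕b29⊕b31 = 0⊕1⊕1⊕1⊕1⊕1⊕0⊕0⊕0⊕0⊕1⊕0⊕0⊕1⊕0⊕0 = 1
s2: b2⊕b3⊕b6⊕b7⊕b10⊕b11⊕b14⊕b15⊕b18⊕b19⊕b22⊕b23⊕b26⊕b27⊕b30⊕b31 = 1⊕1⊕0⊕1⊕1⊕1⊕1⊕0⊕0⊕0⊕0⊕0⊕1⊕1⊕0⊕0 = 0
s4: b4⊕b5⊕b6⊕b7⊕b12⊕b13⊕b14⊕b15⊕b20⊕b21⊕b22⊕b23⊕b28⊕b29⊕b30⊕b31 = 0⊕1⊕0⊕1⊕1⊕0⊕1⊕0⊕1⊕1⊕0⊕0⊕0⊕0⊕0⊕0 = 0
s8: b8⊕b9⊕b10⊕b11⊕b12⊕b13⊕b14⊕b15⊕b24⊕b25⊕b26⊕b27⊕b28⊕b29⊕b30⊕b31 = 0⊕1⊕1⊕1⊕1⊕0⊕1⊕0⊕1⊕0⊕1⊕1⊕0⊕0⊕0⊕0 = 0
s16: b16⊕b17⊕b18⊕b19⊕b20⊕b21⊕b22⊕b23⊕b24⊕b25⊕b26⊕b27⊕b28⊕b29⊕b30⊕b31 = 0⊕0⊕0⊕0⊕1⊕1⊕0⊕0⊕1⊕0⊕1⊕1⊕0⊕0⊕0⊕0 = 1
Syndrome (s16...s1) = 10001 → position 17.
Flip bit 17: corrected codeword = 0110101011110100100110010110000
Data bits at positions 3,5,6,7,9,10,11,12,13,14,15,17,18,19,20,21,22,23,24,25,26,27,28,29,30,31: 11011111010100110010110000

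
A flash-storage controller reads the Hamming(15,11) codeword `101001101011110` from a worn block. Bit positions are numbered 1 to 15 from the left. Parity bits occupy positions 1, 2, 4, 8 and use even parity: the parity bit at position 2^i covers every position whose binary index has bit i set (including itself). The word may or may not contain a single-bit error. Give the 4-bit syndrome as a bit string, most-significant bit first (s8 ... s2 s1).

s1: b1⊕b3⊕b5⊕b7⊕b9⊕b11⊕b13⊕b15 = 1⊕1⊕0⊕1⊕1⊕1⊕1⊕0 = 0
s2: b2⊕b3⊕b6⊕b7⊕b10⊕b11⊕b14⊕b15 = 0⊕1⊕1⊕1⊕0⊕1⊕1⊕0 = 1
s4: b4⊕b5⊕b6⊕b7⊕b12⊕b13⊕b14⊕b15 = 0⊕0⊕1⊕1⊕1⊕1⊕1⊕0 = 1
s8: b8⊕b9⊕b10⊕b11⊕b12⊕b13⊕b14⊕b15 = 0⊕1⊕0⊕1⊕1⊕1⊕1⊕0 = 1
Syndrome (s8...s1) = 1110 → position 14.

1110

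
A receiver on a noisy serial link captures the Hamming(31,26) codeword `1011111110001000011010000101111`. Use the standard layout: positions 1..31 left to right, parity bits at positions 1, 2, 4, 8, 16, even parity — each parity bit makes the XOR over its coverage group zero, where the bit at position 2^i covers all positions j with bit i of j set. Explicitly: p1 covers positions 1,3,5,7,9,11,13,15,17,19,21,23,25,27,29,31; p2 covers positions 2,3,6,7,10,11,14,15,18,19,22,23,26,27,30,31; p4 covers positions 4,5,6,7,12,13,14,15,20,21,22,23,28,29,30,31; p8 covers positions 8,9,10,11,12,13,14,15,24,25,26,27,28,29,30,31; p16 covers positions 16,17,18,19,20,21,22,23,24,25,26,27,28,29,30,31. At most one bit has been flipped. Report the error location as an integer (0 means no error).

s1: b1⊕b3⊕b5⊕b7⊕b9⊕b11⊕b13⊕b15⊕b17⊕b19⊕b21⊕b23⊕b25⊕b27⊕b29⊕b31 = 1⊕1⊕1⊕1⊕1⊕0⊕1⊕0⊕0⊕1⊕1⊕0⊕0⊕0⊕1⊕1 = 0
s2: b2⊕b3⊕b6⊕b7⊕b10⊕b11⊕b14⊕b15⊕b18⊕b19⊕b22⊕b23⊕b26⊕b27⊕b30⊕b31 = 0⊕1⊕1⊕1⊕0⊕0⊕0⊕0⊕1⊕1⊕0⊕0⊕1⊕0⊕1⊕1 = 0
s4: b4⊕b5⊕b6⊕b7⊕b12⊕b13⊕b14⊕b15⊕b20⊕b21⊕b22⊕b23⊕b28⊕b29⊕b30⊕b31 = 1⊕1⊕1⊕1⊕0⊕1⊕0⊕0⊕0⊕1⊕0⊕0⊕1⊕1⊕1⊕1 = 0
s8: b8⊕b9⊕b10⊕b11⊕b12⊕b13⊕b14⊕b15⊕b24⊕b25⊕b26⊕b27⊕b28⊕b29⊕b30⊕b31 = 1⊕1⊕0⊕0⊕0⊕1⊕0⊕0⊕0⊕0⊕1⊕0⊕1⊕1⊕1⊕1 = 0
s16: b16⊕b17⊕b18⊕b19⊕b20⊕b21⊕b22⊕b23⊕b24⊕b25⊕b26⊕b27⊕b28⊕b29⊕b30⊕b31 = 0⊕0⊕1⊕1⊕0⊕1⊕0⊕0⊕0⊕0⊕1⊕0⊕1⊕1⊕1⊕1 = 0
Syndrome (s16...s1) = 00000 → position 0 (no error).

0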